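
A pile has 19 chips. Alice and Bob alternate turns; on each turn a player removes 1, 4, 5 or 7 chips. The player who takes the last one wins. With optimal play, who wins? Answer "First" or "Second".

First

Compute winning (W) and losing (L) positions by backward induction:
i:   0  1  2  3  4  5  6  7  8  9 10 11 12 13 14 15 16 17 18 19
     L  W  L  W  W  W  W  W  L  W  L  W  W  W  W  W  L  W  L  W
Position 19 is W, so the first player wins.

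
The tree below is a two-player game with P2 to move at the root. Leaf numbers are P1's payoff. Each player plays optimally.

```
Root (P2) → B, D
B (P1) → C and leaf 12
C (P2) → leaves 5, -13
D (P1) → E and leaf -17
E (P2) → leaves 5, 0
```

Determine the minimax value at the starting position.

0

C (P2): min(5, -13) = -13
B (P1): max(-13, 12) = 12
E (P2): min(5, 0) = 0
D (P1): max(0, -17) = 0
Root (P2): min(12, 0) = 0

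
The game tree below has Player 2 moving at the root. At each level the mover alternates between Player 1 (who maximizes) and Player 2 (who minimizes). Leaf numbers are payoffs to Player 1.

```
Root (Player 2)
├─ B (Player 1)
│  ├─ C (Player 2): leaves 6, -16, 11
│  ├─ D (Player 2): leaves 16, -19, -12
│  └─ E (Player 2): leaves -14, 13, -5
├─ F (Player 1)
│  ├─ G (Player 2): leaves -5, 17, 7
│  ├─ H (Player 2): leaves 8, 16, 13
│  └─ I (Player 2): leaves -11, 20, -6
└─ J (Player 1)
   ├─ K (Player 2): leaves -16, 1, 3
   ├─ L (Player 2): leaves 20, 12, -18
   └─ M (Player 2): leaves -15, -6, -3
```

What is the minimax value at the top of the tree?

-15

C (Player 2): min(6, -16, 11) = -16
D (Player 2): min(16, -19, -12) = -19
E (Player 2): min(-14, 13, -5) = -14
B (Player 1): max(-16, -19, -14) = -14
G (Player 2): min(-5, 17, 7) = -5
H (Player 2): min(8, 16, 13) = 8
I (Player 2): min(-11, 20, -6) = -11
F (Player 1): max(-5, 8, -11) = 8
K (Player 2): min(-16, 1, 3) = -16
L (Player 2): min(20, 12, -18) = -18
M (Player 2): min(-15, -6, -3) = -15
J (Player 1): max(-16, -18, -15) = -15
Root (Player 2): min(-14, 8, -15) = -15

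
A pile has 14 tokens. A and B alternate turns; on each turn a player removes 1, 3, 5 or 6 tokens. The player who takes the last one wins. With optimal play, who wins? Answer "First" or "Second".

Positions where the player to move wins (W) vs loses (L):
i:   0  1  2  3  4  5  6  7  8  9 10 11 12 13 14
     L  W  L  W  L  W  W  W  W  W  W  L  W  L  W
Position 14 is W, so the first player wins.

First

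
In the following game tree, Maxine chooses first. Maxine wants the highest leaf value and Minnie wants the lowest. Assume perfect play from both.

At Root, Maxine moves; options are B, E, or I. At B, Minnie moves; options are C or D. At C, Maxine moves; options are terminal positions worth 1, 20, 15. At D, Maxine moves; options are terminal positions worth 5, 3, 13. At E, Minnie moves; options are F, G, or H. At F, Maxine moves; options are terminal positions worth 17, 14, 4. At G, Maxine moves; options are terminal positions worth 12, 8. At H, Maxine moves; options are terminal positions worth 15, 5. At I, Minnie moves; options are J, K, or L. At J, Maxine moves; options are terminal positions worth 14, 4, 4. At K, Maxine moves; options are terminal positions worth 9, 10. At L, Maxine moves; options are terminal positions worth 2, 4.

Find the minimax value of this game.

13

C (Maxine): max(1, 20, 15) = 20
D (Maxine): max(5, 3, 13) = 13
B (Minnie): min(20, 13) = 13
F (Maxine): max(17, 14, 4) = 17
G (Maxine): max(12, 8) = 12
H (Maxine): max(15, 5) = 15
E (Minnie): min(17, 12, 15) = 12
J (Maxine): max(14, 4, 4) = 14
K (Maxine): max(9, 10) = 10
L (Maxine): max(2, 4) = 4
I (Minnie): min(14, 10, 4) = 4
Root (Maxine): max(13, 12, 4) = 13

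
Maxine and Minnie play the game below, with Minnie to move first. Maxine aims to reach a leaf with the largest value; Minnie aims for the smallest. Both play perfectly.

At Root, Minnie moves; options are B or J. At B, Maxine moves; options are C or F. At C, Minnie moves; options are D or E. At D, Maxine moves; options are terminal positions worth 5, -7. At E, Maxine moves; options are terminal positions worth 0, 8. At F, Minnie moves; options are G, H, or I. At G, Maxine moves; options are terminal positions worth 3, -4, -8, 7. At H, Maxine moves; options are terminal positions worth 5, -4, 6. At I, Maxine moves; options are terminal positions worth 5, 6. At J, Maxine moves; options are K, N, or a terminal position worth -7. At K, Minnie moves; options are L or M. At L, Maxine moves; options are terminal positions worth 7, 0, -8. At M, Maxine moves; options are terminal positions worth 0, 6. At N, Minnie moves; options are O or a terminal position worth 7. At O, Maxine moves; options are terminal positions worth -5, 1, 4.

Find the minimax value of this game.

D (Maxine): max(5, -7) = 5
E (Maxine): max(0, 8) = 8
C (Minnie): min(5, 8) = 5
G (Maxine): max(3, -4, -8, 7) = 7
H (Maxine): max(5, -4, 6) = 6
I (Maxine): max(5, 6) = 6
F (Minnie): min(7, 6, 6) = 6
B (Maxine): max(5, 6) = 6
L (Maxine): max(7, 0, -8) = 7
M (Maxine): max(0, 6) = 6
K (Minnie): min(7, 6) = 6
O (Maxine): max(-5, 1, 4) = 4
N (Minnie): min(4, 7) = 4
J (Maxine): max(6, 4, -7) = 6
Root (Minnie): min(6, 6) = 6

6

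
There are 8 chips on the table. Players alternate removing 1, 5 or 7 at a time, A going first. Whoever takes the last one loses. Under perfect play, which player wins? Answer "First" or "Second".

Mark each pile size as W (mover wins) or L (mover loses):
i:   0  1  2  3  4  5  6  7  8
     W  L  W  L  W  L  W  L  W
Position 8 is W, so the first player wins.

First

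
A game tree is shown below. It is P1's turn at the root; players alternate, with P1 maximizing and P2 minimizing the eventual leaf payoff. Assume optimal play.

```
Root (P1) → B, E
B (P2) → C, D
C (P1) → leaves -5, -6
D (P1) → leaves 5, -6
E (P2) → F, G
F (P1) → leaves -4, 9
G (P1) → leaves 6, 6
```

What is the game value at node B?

-5

C: max(-5, -6) = -5
D: max(5, -6) = 5
B: min(-5, 5) = -5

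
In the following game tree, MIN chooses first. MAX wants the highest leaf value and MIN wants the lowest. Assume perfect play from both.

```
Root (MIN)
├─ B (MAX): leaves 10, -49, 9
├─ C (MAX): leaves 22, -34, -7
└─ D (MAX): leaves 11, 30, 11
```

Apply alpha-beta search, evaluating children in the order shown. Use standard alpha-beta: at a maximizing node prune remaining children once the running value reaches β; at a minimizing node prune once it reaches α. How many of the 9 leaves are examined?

5

B [α=-∞,β=+∞]: v=10
C [α=-∞,β=10]: v=22 after child 1 ≥ β → β-cutoff, skip 2
D [α=-∞,β=10]: v=11 after child 1 ≥ β → β-cutoff, skip 2
Root [α=-∞,β=+∞]: v=10
Leaves evaluated: 5 of 9.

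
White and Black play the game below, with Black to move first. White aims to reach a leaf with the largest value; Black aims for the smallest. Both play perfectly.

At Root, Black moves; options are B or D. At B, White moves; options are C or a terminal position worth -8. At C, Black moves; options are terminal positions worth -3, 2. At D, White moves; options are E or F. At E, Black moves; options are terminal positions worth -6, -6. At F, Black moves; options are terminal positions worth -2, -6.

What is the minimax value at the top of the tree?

-6

C (Black): min(-3, 2) = -3
B (White): max(-3, -8) = -3
E (Black): min(-6, -6) = -6
F (Black): min(-2, -6) = -6
D (White): max(-6, -6) = -6
Root (Black): min(-3, -6) = -6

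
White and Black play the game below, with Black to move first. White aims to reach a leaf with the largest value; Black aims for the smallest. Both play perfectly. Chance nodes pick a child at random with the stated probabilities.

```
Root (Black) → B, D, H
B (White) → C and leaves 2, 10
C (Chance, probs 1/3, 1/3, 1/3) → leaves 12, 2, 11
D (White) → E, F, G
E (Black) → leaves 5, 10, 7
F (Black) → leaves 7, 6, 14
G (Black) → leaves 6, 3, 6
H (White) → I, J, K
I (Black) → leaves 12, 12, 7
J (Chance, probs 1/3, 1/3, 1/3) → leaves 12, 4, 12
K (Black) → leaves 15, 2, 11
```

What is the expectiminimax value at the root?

6

C (Chance): 1/3·12 + 1/3·2 + 1/3·11 = 8.33
B (White): max(8.33, 2, 10) = 10
E (Black): min(5, 10, 7) = 5
F (Black): min(7, 6, 14) = 6
G (Black): min(6, 3, 6) = 3
D (White): max(5, 6, 3) = 6
I (Black): min(12, 12, 7) = 7
J (Chance): 1/3·12 + 1/3·4 + 1/3·12 = 9.33
K (Black): min(15, 2, 11) = 2
H (White): max(7, 9.33, 2) = 9.33
Root (Black): min(10, 6, 9.33) = 6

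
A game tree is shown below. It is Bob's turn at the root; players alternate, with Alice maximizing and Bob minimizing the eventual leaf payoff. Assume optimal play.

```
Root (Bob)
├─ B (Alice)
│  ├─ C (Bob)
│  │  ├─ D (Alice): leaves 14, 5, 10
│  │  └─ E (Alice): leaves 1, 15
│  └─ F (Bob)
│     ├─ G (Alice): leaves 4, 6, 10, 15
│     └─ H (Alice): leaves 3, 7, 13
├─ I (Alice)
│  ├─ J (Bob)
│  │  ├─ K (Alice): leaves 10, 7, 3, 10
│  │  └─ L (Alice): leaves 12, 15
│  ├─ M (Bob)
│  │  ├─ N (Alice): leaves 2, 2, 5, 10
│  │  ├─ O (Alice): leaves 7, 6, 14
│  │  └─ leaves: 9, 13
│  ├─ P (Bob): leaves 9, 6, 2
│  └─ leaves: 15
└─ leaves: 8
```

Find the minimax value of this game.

8

D (Alice): max(14, 5, 10) = 14
E (Alice): max(1, 15) = 15
C (Bob): min(14, 15) = 14
G (Alice): max(4, 6, 10, 15) = 15
H (Alice): max(3, 7, 13) = 13
F (Bob): min(15, 13) = 13
B (Alice): max(14, 13) = 14
K (Alice): max(10, 7, 3, 10) = 10
L (Alice): max(12, 15) = 15
J (Bob): min(10, 15) = 10
N (Alice): max(2, 2, 5, 10) = 10
O (Alice): max(7, 6, 14) = 14
M (Bob): min(10, 14, 9, 13) = 9
P (Bob): min(9, 6, 2) = 2
I (Alice): max(10, 9, 2, 15) = 15
Root (Bob): min(14, 15, 8) = 8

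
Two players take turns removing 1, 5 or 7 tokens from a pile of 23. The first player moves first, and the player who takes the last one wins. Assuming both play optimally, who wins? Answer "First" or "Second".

Positions where the player to move wins (W) vs loses (L):
i:   0  1  2  3  4  5  6  7  8  9 10 11 12 13 14 15 16 17 18 19 20 21 22 23
     L  W  L  W  L  W  L  W  L  W  L  W  L  W  L  W  L  W  L  W  L  W  L  W
Position 23 is W, so the first player wins.

First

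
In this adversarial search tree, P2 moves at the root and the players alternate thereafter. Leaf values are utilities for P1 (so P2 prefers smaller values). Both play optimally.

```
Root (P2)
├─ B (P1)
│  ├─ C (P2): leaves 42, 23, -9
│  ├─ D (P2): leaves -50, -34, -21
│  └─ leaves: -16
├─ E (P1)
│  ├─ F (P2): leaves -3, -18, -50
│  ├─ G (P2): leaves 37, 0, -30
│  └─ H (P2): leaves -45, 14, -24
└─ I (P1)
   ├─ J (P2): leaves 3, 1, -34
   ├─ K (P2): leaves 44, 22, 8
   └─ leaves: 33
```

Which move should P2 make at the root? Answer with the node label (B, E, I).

E

C (P2): min(42, 23, -9) = -9
D (P2): min(-50, -34, -21) = -50
B (P1): max(-9, -50, -16) = -9
F (P2): min(-3, -18, -50) = -50
G (P2): min(37, 0, -30) = -30
H (P2): min(-45, 14, -24) = -45
E (P1): max(-50, -30, -45) = -30
J (P2): min(3, 1, -34) = -34
K (P2): min(44, 22, 8) = 8
I (P1): max(-34, 8, 33) = 33
Root (P2): min(-9, -30, 33) = -30
P2 picks the child with the lowest value: E (value -30).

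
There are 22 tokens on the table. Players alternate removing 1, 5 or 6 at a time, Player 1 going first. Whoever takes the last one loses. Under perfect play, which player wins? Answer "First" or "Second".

First

Positions where the player to move wins (W) vs loses (L):
i:   0  1  2  3  4  5  6  7  8  9 10 11 12 13 14 15 16 17 18 19 20 21 22
     W  L  W  L  W  L  W  W  W  W  W  W  L  W  L  W  L  W  W  W  W  W  W
Position 22 is W, so the first player wins.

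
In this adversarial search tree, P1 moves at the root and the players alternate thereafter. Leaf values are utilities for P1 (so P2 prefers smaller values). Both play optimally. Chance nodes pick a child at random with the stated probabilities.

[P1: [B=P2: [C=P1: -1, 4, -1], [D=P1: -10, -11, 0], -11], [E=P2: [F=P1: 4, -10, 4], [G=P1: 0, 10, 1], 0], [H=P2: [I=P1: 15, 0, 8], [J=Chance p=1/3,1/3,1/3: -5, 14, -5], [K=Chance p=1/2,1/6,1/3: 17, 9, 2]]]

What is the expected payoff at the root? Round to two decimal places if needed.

1.33

C (P1): max(-1, 4, -1) = 4
D (P1): max(-10, -11, 0) = 0
B (P2): min(4, 0, -11) = -11
F (P1): max(4, -10, 4) = 4
G (P1): max(0, 10, 1) = 10
E (P2): min(4, 10, 0) = 0
I (P1): max(15, 0, 8) = 15
J (Chance): 1/3·-5 + 1/3·14 + 1/3·-5 = 1.33
K (Chance): 1/2·17 + 1/6·9 + 1/3·2 = 10.67
H (P2): min(15, 1.33, 10.67) = 1.33
Root (P1): max(-11, 0, 1.33) = 1.33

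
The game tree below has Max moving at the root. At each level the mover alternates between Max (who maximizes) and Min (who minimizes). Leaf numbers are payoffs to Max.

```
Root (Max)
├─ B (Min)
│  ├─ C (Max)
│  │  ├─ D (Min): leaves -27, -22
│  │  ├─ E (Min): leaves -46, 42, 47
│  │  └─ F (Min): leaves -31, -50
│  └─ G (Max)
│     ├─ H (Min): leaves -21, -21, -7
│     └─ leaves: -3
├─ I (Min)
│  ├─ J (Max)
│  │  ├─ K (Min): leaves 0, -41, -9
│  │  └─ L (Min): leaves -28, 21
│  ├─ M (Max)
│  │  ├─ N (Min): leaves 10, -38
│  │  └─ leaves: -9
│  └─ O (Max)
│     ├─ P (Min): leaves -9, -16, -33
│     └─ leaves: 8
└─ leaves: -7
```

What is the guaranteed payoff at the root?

D (Min): min(-27, -22) = -27
E (Min): min(-46, 42, 47) = -46
F (Min): min(-31, -50) = -50
C (Max): max(-27, -46, -50) = -27
H (Min): min(-21, -21, -7) = -21
G (Max): max(-21, -3) = -3
B (Min): min(-27, -3) = -27
K (Min): min(0, -41, -9) = -41
L (Min): min(-28, 21) = -28
J (Max): max(-41, -28) = -28
N (Min): min(10, -38) = -38
M (Max): max(-38, -9) = -9
P (Min): min(-9, -16, -33) = -33
O (Max): max(-33, 8) = 8
I (Min): min(-28, -9, 8) = -28
Root (Max): max(-27, -28, -7) = -7

-7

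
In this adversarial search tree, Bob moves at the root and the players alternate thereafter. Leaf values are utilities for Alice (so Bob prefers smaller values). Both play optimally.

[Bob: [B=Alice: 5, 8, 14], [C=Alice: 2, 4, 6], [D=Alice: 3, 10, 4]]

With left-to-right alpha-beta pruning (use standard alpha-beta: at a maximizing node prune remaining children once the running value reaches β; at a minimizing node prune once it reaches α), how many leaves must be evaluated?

8

B [α=-∞,β=+∞]: v=14
C [α=-∞,β=14]: v=6
D [α=-∞,β=6]: v=10 after child 2 ≥ β → β-cutoff, skip 1
Root [α=-∞,β=+∞]: v=6
Leaves evaluated: 8 of 9.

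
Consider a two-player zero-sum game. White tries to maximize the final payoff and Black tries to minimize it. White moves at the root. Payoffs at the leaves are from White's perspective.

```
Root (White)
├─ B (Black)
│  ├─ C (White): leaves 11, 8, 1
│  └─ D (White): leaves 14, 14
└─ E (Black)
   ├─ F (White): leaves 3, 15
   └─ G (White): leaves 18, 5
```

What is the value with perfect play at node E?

F: max(3, 15) = 15
G: max(18, 5) = 18
E: min(15, 18) = 15

15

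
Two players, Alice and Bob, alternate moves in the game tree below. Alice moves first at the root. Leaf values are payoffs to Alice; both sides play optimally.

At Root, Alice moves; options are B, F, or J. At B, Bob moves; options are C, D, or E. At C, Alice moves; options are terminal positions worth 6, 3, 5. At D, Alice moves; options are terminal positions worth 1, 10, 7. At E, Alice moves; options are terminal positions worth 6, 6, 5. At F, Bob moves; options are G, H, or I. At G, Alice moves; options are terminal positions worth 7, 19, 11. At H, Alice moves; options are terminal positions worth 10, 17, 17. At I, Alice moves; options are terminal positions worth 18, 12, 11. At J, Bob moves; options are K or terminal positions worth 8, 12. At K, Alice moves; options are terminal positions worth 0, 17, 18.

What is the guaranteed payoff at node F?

G: max(7, 19, 11) = 19
H: max(10, 17, 17) = 17
I: max(18, 12, 11) = 18
F: min(19, 17, 18) = 17

17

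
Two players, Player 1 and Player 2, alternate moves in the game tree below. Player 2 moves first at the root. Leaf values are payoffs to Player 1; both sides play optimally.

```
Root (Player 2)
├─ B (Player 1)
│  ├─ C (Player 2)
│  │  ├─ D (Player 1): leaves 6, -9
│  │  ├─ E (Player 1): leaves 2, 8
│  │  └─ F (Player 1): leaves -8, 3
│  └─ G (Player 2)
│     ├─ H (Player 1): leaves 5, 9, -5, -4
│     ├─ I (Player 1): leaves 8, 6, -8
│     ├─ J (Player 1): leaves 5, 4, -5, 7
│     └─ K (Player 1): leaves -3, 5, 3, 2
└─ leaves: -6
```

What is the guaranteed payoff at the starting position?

D (Player 1): max(6, -9) = 6
E (Player 1): max(2, 8) = 8
F (Player 1): max(-8, 3) = 3
C (Player 2): min(6, 8, 3) = 3
H (Player 1): max(5, 9, -5, -4) = 9
I (Player 1): max(8, 6, -8) = 8
J (Player 1): max(5, 4, -5, 7) = 7
K (Player 1): max(-3, 5, 3, 2) = 5
G (Player 2): min(9, 8, 7, 5) = 5
B (Player 1): max(3, 5) = 5
Root (Player 2): min(5, -6) = -6

-6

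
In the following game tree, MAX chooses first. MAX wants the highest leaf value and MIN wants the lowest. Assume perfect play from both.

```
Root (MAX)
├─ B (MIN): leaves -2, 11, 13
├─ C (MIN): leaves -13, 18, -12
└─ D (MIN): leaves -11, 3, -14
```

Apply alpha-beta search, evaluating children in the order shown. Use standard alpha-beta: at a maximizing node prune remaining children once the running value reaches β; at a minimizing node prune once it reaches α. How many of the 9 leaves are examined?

5

B [α=-∞,β=+∞]: v=-2
C [α=-2,β=+∞]: v=-13 after child 1 ≤ α → α-cutoff, skip 2
D [α=-2,β=+∞]: v=-11 after child 1 ≤ α → α-cutoff, skip 2
Root [α=-∞,β=+∞]: v=-2
Leaves evaluated: 5 of 9.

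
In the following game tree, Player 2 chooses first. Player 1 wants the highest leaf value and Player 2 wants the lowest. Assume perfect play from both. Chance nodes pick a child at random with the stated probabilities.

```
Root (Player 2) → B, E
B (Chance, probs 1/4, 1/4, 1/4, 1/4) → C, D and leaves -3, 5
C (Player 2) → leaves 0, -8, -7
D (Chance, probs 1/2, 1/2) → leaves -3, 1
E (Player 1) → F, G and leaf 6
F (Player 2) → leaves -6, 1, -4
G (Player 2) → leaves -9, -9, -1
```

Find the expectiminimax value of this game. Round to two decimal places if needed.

-1.75

C (Player 2): min(0, -8, -7) = -8
D (Chance): 1/2·-3 + 1/2·1 = -1
B (Chance): 1/4·-8 + 1/4·-1 + 1/4·-3 + 1/4·5 = -1.75
F (Player 2): min(-6, 1, -4) = -6
G (Player 2): min(-9, -9, -1) = -9
E (Player 1): max(-6, -9, 6) = 6
Root (Player 2): min(-1.75, 6) = -1.75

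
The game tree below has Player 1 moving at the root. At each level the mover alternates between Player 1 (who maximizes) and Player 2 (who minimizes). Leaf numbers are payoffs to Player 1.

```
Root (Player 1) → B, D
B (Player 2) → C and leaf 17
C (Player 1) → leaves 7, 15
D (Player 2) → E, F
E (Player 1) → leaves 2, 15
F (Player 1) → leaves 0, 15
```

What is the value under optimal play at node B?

C: max(7, 15) = 15
B: min(15, 17) = 15

15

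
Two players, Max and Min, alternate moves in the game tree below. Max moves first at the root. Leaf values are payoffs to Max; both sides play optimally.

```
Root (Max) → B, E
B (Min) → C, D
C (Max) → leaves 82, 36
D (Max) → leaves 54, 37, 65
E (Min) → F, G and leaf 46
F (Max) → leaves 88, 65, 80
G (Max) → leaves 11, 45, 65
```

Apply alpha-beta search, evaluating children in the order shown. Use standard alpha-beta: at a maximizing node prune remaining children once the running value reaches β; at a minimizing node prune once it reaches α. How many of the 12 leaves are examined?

C [α=-∞,β=+∞]: v=82
D [α=-∞,β=82]: v=65
B [α=-∞,β=+∞]: v=65
F [α=65,β=+∞]: v=88
G [α=65,β=88]: v=65
E [α=65,β=+∞]: v=65 after child 2 ≤ α → α-cutoff, skip 1
Root [α=-∞,β=+∞]: v=65
Leaves evaluated: 11 of 12.

11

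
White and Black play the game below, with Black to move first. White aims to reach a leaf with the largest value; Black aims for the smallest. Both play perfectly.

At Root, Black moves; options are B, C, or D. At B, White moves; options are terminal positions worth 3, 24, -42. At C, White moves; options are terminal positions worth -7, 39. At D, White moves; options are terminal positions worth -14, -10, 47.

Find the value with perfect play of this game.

B (White): max(3, 24, -42) = 24
C (White): max(-7, 39) = 39
D (White): max(-14, -10, 47) = 47
Root (Black): min(24, 39, 47) = 24

24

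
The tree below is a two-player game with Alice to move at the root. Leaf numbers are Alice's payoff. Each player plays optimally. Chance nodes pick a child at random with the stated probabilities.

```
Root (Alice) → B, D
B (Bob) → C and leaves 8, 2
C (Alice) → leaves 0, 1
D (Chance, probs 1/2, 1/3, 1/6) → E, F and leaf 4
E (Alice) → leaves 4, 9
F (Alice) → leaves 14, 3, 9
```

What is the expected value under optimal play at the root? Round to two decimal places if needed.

9.83

C (Alice): max(0, 1) = 1
B (Bob): min(1, 8, 2) = 1
E (Alice): max(4, 9) = 9
F (Alice): max(14, 3, 9) = 14
D (Chance): 1/2·9 + 1/3·14 + 1/6·4 = 9.83
Root (Alice): max(1, 9.83) = 9.83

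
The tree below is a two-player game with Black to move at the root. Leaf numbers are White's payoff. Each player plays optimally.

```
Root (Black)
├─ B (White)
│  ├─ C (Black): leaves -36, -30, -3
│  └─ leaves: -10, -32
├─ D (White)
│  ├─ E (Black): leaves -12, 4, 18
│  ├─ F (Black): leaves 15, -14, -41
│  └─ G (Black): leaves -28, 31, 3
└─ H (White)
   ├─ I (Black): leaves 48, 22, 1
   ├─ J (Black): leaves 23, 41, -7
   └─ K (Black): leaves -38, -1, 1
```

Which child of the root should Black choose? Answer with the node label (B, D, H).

D

C (Black): min(-36, -30, -3) = -36
B (White): max(-36, -10, -32) = -10
E (Black): min(-12, 4, 18) = -12
F (Black): min(15, -14, -41) = -41
G (Black): min(-28, 31, 3) = -28
D (White): max(-12, -41, -28) = -12
I (Black): min(48, 22, 1) = 1
J (Black): min(23, 41, -7) = -7
K (Black): min(-38, -1, 1) = -38
H (White): max(1, -7, -38) = 1
Root (Black): min(-10, -12, 1) = -12
Black picks the child with the lowest value: D (value -12).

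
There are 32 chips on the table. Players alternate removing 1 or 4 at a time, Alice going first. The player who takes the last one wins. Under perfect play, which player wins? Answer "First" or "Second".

Second

W/L table (W = player to move can force a win):
i:   0  1  2  3  4  5  6  7  8  9 10 11 12 13 14 15 16 17 18 19 20 21 22 23 24 25 26 27 28 29 30 31 32
     L  W  L  W  W  L  W  L  W  W  L  W  L  W  W  L  W  L  W  W  L  W  L  W  W  L  W  L  W  W  L  W  L
Position 32 is L, so the second player wins.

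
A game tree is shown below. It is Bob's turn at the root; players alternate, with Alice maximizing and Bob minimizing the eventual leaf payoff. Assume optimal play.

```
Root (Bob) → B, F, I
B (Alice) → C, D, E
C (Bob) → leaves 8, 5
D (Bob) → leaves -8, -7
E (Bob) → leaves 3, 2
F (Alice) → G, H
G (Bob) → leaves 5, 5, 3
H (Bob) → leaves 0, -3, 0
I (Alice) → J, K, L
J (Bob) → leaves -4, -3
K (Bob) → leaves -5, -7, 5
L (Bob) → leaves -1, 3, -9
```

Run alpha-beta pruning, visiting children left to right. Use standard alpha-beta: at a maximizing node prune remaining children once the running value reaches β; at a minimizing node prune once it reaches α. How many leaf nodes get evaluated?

14

C [α=-∞,β=+∞]: v=5
D [α=5,β=+∞]: v=-8 after child 1 ≤ α → α-cutoff, skip 1
E [α=5,β=+∞]: v=3 after child 1 ≤ α → α-cutoff, skip 1
B [α=-∞,β=+∞]: v=5
G [α=-∞,β=5]: v=3
H [α=3,β=5]: v=0 after child 1 ≤ α → α-cutoff, skip 2
F [α=-∞,β=5]: v=3
J [α=-∞,β=3]: v=-4
K [α=-4,β=3]: v=-5 after child 1 ≤ α → α-cutoff, skip 2
L [α=-4,β=3]: v=-9
I [α=-∞,β=3]: v=-4
Root [α=-∞,β=+∞]: v=-4
Leaves evaluated: 14 of 20.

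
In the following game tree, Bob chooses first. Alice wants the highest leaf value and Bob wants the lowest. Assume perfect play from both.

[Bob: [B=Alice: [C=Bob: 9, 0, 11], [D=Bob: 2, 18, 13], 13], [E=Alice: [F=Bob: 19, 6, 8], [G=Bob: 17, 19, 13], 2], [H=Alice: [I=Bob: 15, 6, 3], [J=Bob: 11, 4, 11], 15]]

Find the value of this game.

C (Bob): min(9, 0, 11) = 0
D (Bob): min(2, 18, 13) = 2
B (Alice): max(0, 2, 13) = 13
F (Bob): min(19, 6, 8) = 6
G (Bob): min(17, 19, 13) = 13
E (Alice): max(6, 13, 2) = 13
I (Bob): min(15, 6, 3) = 3
J (Bob): min(11, 4, 11) = 4
H (Alice): max(3, 4, 15) = 15
Root (Bob): min(13, 13, 15) = 13

13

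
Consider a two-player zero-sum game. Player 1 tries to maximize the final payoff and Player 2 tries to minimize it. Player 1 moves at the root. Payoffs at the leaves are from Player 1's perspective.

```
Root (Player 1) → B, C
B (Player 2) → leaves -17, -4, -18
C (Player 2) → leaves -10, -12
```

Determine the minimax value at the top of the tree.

B (Player 2): min(-17, -4, -18) = -18
C (Player 2): min(-10, -12) = -12
Root (Player 1): max(-18, -12) = -12

-12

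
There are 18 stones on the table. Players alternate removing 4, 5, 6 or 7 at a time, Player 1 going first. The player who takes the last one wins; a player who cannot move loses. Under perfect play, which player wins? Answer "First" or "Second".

First

W/L table (W = player to move can force a win):
i:   0  1  2  3  4  5  6  7  8  9 10 11 12 13 14 15 16 17 18
     L  L  L  L  W  W  W  W  W  W  W  L  L  L  L  W  W  W  W
Position 18 is W, so the first player wins.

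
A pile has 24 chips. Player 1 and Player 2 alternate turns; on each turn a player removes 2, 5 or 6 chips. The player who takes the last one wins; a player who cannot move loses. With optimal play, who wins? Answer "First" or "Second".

i:   0  1  2  3  4  5  6  7  8  9 10 11 12 13 14 15 16 17 18 19 20 21 22 23 24
     L  L  W  W  L  W  W  W  L  W  W  L  L  W  W  L  W  W  W  L  W  W  L  L  W
Position 24 is W, so the first player wins.

First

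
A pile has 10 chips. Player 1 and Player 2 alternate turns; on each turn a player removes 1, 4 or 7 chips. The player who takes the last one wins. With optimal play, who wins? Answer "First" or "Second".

W/L table (W = player to move can force a win):
i:   0  1  2  3  4  5  6  7  8  9 10
     L  W  L  W  W  L  W  W  L  W  L
Position 10 is L, so the second player wins.

Second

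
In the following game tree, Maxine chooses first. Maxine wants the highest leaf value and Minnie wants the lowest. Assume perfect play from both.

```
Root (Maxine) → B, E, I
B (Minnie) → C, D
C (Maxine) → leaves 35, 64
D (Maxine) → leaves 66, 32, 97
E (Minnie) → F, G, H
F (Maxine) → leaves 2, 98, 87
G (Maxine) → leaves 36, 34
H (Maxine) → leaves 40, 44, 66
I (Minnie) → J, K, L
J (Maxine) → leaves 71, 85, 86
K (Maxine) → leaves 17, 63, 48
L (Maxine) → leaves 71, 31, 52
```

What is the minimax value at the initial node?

64

C (Maxine): max(35, 64) = 64
D (Maxine): max(66, 32, 97) = 97
B (Minnie): min(64, 97) = 64
F (Maxine): max(2, 98, 87) = 98
G (Maxine): max(36, 34) = 36
H (Maxine): max(40, 44, 66) = 66
E (Minnie): min(98, 36, 66) = 36
J (Maxine): max(71, 85, 86) = 86
K (Maxine): max(17, 63, 48) = 63
L (Maxine): max(71, 31, 52) = 71
I (Minnie): min(86, 63, 71) = 63
Root (Maxine): max(64, 36, 63) = 64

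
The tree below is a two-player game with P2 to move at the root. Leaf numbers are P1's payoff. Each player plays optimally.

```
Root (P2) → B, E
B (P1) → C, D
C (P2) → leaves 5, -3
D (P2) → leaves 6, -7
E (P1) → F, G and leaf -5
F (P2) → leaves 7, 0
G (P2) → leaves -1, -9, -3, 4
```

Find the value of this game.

C (P2): min(5, -3) = -3
D (P2): min(6, -7) = -7
B (P1): max(-3, -7) = -3
F (P2): min(7, 0) = 0
G (P2): min(-1, -9, -3, 4) = -9
E (P1): max(0, -9, -5) = 0
Root (P2): min(-3, 0) = -3

-3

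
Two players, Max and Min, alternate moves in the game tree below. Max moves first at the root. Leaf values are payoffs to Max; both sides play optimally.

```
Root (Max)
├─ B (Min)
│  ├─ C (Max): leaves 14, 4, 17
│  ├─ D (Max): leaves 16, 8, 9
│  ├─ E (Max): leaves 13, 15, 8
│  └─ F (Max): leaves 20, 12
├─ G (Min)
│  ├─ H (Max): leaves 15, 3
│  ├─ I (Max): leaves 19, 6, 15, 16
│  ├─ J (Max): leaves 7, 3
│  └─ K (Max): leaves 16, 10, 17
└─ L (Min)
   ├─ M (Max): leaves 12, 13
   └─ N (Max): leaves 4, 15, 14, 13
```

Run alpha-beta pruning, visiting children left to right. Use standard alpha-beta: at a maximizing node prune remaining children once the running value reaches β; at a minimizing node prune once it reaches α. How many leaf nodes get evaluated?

C [α=-∞,β=+∞]: v=17
D [α=-∞,β=17]: v=16
E [α=-∞,β=16]: v=15
F [α=-∞,β=15]: v=20 after child 1 ≥ β → β-cutoff, skip 1
B [α=-∞,β=+∞]: v=15
H [α=15,β=+∞]: v=15
G [α=15,β=+∞]: v=15 after child 1 ≤ α → α-cutoff, skip 3
M [α=15,β=+∞]: v=13
L [α=15,β=+∞]: v=13 after child 1 ≤ α → α-cutoff, skip 1
Root [α=-∞,β=+∞]: v=15
Leaves evaluated: 14 of 28.

14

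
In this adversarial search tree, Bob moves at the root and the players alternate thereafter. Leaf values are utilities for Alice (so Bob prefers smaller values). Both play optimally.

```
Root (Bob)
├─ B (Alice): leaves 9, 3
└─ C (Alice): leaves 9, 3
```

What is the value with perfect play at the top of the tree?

B (Alice): max(9, 3) = 9
C (Alice): max(9, 3) = 9
Root (Bob): min(9, 9) = 9

9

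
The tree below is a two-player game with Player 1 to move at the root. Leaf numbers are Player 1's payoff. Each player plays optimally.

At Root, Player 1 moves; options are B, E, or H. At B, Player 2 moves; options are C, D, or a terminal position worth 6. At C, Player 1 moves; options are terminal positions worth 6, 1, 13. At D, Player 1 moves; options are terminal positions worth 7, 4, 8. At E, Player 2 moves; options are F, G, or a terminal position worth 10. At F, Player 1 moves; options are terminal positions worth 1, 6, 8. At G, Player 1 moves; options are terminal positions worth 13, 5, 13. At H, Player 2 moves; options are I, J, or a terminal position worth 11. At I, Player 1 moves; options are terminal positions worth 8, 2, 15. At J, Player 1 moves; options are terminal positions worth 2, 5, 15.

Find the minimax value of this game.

C (Player 1): max(6, 1, 13) = 13
D (Player 1): max(7, 4, 8) = 8
B (Player 2): min(13, 8, 6) = 6
F (Player 1): max(1, 6, 8) = 8
G (Player 1): max(13, 5, 13) = 13
E (Player 2): min(8, 13, 10) = 8
I (Player 1): max(8, 2, 15) = 15
J (Player 1): max(2, 5, 15) = 15
H (Player 2): min(15, 15, 11) = 11
Root (Player 1): max(6, 8, 11) = 11

11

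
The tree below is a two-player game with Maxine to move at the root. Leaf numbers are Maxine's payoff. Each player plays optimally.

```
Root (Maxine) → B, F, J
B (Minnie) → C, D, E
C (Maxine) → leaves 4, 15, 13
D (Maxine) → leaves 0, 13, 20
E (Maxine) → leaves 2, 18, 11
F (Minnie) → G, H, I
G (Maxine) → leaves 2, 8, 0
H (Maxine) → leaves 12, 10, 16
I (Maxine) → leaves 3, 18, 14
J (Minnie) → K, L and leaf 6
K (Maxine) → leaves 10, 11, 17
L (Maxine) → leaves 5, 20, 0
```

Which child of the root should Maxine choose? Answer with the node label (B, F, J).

C (Maxine): max(4, 15, 13) = 15
D (Maxine): max(0, 13, 20) = 20
E (Maxine): max(2, 18, 11) = 18
B (Minnie): min(15, 20, 18) = 15
G (Maxine): max(2, 8, 0) = 8
H (Maxine): max(12, 10, 16) = 16
I (Maxine): max(3, 18, 14) = 18
F (Minnie): min(8, 16, 18) = 8
K (Maxine): max(10, 11, 17) = 17
L (Maxine): max(5, 20, 0) = 20
J (Minnie): min(17, 20, 6) = 6
Root (Maxine): max(15, 8, 6) = 15
Maxine picks the child with the highest value: B (value 15).

B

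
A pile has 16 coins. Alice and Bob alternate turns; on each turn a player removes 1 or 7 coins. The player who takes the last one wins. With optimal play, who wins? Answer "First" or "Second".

Compute winning (W) and losing (L) positions by backward induction:
i:   0  1  2  3  4  5  6  7  8  9 10 11 12 13 14 15 16
     L  W  L  W  L  W  L  W  L  W  L  W  L  W  L  W  L
Position 16 is L, so the second player wins.

Second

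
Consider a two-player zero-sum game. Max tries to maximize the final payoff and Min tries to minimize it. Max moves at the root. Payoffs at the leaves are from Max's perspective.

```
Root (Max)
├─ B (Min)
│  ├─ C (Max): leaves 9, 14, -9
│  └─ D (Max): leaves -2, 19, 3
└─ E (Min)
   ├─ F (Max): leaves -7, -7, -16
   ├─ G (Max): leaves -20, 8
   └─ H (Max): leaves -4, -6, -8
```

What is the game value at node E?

-7

F: max(-7, -7, -16) = -7
G: max(-20, 8) = 8
H: max(-4, -6, -8) = -4
E: min(-7, 8, -4) = -7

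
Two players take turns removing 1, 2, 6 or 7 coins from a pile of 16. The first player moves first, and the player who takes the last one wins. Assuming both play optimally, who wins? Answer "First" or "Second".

Second

W/L table (W = player to move can force a win):
i:   0  1  2  3  4  5  6  7  8  9 10 11 12 13 14 15 16
     L  W  W  L  W  W  W  W  L  W  W  L  W  W  W  W  L
Position 16 is L, so the second player wins.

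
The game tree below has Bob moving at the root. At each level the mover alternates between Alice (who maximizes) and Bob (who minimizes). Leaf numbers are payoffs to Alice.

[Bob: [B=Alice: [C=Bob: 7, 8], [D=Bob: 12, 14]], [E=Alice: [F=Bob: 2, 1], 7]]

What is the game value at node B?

12

C: min(7, 8) = 7
D: min(12, 14) = 12
B: max(7, 12) = 12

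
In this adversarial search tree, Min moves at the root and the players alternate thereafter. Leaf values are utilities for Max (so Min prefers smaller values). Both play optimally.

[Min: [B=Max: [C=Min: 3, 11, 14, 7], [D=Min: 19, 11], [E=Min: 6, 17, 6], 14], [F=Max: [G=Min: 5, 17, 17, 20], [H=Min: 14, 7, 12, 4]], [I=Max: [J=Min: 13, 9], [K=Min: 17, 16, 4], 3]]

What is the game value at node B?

14

C: min(3, 11, 14, 7) = 3
D: min(19, 11) = 11
E: min(6, 17, 6) = 6
B: max(3, 11, 6, 14) = 14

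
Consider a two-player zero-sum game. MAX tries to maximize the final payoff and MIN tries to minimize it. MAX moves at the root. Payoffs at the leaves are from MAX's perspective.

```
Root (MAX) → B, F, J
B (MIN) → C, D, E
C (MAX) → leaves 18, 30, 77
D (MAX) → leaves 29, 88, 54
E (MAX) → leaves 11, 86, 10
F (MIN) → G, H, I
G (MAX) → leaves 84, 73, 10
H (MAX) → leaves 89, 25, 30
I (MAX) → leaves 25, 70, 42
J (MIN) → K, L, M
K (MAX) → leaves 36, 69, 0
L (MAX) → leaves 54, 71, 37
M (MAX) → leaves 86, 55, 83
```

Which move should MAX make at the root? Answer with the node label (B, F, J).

B

C (MAX): max(18, 30, 77) = 77
D (MAX): max(29, 88, 54) = 88
E (MAX): max(11, 86, 10) = 86
B (MIN): min(77, 88, 86) = 77
G (MAX): max(84, 73, 10) = 84
H (MAX): max(89, 25, 30) = 89
I (MAX): max(25, 70, 42) = 70
F (MIN): min(84, 89, 70) = 70
K (MAX): max(36, 69, 0) = 69
L (MAX): max(54, 71, 37) = 71
M (MAX): max(86, 55, 83) = 86
J (MIN): min(69, 71, 86) = 69
Root (MAX): max(77, 70, 69) = 77
MAX picks the child with the highest value: B (value 77).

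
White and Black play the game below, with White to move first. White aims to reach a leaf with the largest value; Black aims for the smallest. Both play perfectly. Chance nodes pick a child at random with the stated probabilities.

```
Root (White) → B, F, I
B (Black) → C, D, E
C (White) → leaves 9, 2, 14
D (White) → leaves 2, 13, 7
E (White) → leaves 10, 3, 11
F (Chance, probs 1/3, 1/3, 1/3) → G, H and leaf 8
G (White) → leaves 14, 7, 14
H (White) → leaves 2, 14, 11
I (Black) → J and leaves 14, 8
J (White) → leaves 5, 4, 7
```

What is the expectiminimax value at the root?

12

C (White): max(9, 2, 14) = 14
D (White): max(2, 13, 7) = 13
E (White): max(10, 3, 11) = 11
B (Black): min(14, 13, 11) = 11
G (White): max(14, 7, 14) = 14
H (White): max(2, 14, 11) = 14
F (Chance): 1/3·14 + 1/3·14 + 1/3·8 = 12
J (White): max(5, 4, 7) = 7
I (Black): min(7, 14, 8) = 7
Root (White): max(11, 12, 7) = 12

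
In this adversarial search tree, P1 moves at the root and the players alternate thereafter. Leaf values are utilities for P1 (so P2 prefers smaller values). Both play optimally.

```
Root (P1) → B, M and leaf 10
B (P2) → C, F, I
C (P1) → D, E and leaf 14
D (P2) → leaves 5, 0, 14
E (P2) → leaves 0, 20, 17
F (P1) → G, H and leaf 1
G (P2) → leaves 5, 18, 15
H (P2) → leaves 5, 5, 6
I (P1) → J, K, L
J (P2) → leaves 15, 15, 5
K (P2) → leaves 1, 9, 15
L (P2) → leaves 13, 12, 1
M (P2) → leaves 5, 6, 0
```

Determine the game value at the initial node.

D (P2): min(5, 0, 14) = 0
E (P2): min(0, 20, 17) = 0
C (P1): max(0, 0, 14) = 14
G (P2): min(5, 18, 15) = 5
H (P2): min(5, 5, 6) = 5
F (P1): max(5, 5, 1) = 5
J (P2): min(15, 15, 5) = 5
K (P2): min(1, 9, 15) = 1
L (P2): min(13, 12, 1) = 1
I (P1): max(5, 1, 1) = 5
B (P2): min(14, 5, 5) = 5
M (P2): min(5, 6, 0) = 0
Root (P1): max(5, 0, 10) = 10

10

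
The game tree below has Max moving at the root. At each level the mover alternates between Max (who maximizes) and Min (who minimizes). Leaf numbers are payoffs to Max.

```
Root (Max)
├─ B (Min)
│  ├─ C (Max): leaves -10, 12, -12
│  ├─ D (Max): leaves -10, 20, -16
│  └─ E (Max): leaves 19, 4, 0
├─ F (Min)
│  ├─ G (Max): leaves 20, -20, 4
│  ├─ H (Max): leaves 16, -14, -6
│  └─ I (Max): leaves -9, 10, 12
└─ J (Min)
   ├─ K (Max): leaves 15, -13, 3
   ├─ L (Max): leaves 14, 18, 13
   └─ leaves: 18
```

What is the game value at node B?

12

C: max(-10, 12, -12) = 12
D: max(-10, 20, -16) = 20
E: max(19, 4, 0) = 19
B: min(12, 20, 19) = 12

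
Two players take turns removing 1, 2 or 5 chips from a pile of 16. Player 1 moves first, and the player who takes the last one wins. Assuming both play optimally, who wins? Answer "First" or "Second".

Positions where the player to move wins (W) vs loses (L):
i:   0  1  2  3  4  5  6  7  8  9 10 11 12 13 14 15 16
     L  W  W  L  W  W  L  W  W  L  W  W  L  W  W  L  W
Position 16 is W, so the first player wins.

First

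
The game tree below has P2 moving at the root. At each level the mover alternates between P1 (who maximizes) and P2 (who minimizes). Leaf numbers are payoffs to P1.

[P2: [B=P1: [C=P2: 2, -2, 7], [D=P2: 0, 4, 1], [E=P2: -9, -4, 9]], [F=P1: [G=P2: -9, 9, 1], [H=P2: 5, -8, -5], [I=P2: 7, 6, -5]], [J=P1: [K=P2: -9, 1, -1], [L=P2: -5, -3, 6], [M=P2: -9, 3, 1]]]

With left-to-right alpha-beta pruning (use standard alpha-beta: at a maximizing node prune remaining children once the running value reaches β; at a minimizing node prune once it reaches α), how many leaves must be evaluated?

22

C [α=-∞,β=+∞]: v=-2
D [α=-2,β=+∞]: v=0
E [α=0,β=+∞]: v=-9 after child 1 ≤ α → α-cutoff, skip 2
B [α=-∞,β=+∞]: v=0
G [α=-∞,β=0]: v=-9
H [α=-9,β=0]: v=-8
I [α=-8,β=0]: v=-5
F [α=-∞,β=0]: v=-5
K [α=-∞,β=-5]: v=-9
L [α=-9,β=-5]: v=-5
J [α=-∞,β=-5]: v=-5 after child 2 ≥ β → β-cutoff, skip 1
Root [α=-∞,β=+∞]: v=-5
Leaves evaluated: 22 of 27.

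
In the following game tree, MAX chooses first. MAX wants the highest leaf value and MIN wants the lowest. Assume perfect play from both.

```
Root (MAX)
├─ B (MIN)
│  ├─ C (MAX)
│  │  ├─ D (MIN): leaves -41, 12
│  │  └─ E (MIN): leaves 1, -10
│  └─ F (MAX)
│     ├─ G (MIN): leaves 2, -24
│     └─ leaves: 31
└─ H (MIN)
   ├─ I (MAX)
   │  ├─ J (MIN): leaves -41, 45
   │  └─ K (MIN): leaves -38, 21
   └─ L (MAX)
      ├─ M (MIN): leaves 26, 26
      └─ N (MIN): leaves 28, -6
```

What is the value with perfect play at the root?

D (MIN): min(-41, 12) = -41
E (MIN): min(1, -10) = -10
C (MAX): max(-41, -10) = -10
G (MIN): min(2, -24) = -24
F (MAX): max(-24, 31) = 31
B (MIN): min(-10, 31) = -10
J (MIN): min(-41, 45) = -41
K (MIN): min(-38, 21) = -38
I (MAX): max(-41, -38) = -38
M (MIN): min(26, 26) = 26
N (MIN): min(28, -6) = -6
L (MAX): max(26, -6) = 26
H (MIN): min(-38, 26) = -38
Root (MAX): max(-10, -38) = -10

-10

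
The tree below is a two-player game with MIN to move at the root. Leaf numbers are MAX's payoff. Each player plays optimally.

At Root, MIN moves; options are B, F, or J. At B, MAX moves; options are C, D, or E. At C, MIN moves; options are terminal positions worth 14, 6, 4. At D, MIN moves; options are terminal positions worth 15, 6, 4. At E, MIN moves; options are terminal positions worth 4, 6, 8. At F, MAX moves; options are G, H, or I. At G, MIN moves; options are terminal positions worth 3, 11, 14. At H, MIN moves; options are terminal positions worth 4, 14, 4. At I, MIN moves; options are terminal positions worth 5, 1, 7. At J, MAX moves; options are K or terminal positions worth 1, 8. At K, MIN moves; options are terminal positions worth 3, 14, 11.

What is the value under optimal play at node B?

C: min(14, 6, 4) = 4
D: min(15, 6, 4) = 4
E: min(4, 6, 8) = 4
B: max(4, 4, 4) = 4

4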